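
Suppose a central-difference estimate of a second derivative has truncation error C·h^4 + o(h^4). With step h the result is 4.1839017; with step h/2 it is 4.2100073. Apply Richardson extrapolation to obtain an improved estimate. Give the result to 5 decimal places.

Extrapolated value = (16·A(h/2) − A(h)) / (16 − 1)
= (16·4.2100073 − 4.1839017) / 15
= 63.1762151 / 15 = 4.2117477

4.21175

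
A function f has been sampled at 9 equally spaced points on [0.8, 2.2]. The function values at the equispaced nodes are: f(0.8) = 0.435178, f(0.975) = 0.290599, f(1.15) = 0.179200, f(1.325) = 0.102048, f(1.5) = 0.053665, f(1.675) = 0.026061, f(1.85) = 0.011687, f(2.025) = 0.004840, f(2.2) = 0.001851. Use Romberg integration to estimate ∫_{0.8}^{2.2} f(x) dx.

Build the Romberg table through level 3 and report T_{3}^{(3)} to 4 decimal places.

0.1529

T_{0}^{(0)} (trapezoid, 1 panel, h=1.4000): 0.305920
T_{1}^{(0)} (trapezoid, 2 panels, h=0.7000): 0.190526
T_{2}^{(0)} (trapezoid, 4 panels, h=0.3500): 0.162073
T_{3}^{(0)} (trapezoid, 8 panels, h=0.1750): 0.155158
T_{1}^{(1)} = 0.190526 + (0.190526 − 0.305920)/3 = 0.152061
T_{2}^{(1)} = 0.162073 + (0.162073 − 0.190526)/3 = 0.152589
T_{3}^{(1)} = 0.155158 + (0.155158 − 0.162073)/3 = 0.152853
T_{2}^{(2)} = 0.152589 + (0.152589 − 0.152061)/15 = 0.152624
T_{3}^{(2)} = 0.152853 + (0.152853 − 0.152589)/15 = 0.152871
T_{3}^{(3)} = 0.152871 + (0.152871 − 0.152624)/63 = 0.152875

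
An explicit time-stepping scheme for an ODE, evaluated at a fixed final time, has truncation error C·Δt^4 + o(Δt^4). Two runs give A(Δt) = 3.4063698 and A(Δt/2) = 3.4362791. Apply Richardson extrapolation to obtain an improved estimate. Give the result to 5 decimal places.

Extrapolated value = (16·A(Δt/2) − A(Δt)) / (16 − 1)
= (16·3.4362791 − 3.4063698) / 15
= 51.5740958 / 15 = 3.4382731

3.43827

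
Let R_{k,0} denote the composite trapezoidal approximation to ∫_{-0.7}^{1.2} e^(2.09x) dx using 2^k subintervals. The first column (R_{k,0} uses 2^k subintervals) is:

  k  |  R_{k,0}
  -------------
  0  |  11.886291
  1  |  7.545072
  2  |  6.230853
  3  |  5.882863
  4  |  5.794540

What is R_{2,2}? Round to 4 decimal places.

5.7724

Richardson extrapolation on the trapezoidal column (denominator 4−1=3):
R_{1,1} = 7.545072 + (7.545072 − 11.886291)/3 = 6.097999
R_{2,1} = (4·6.230853 − 7.545072) / 3 = 5.792780
R_{2,2} = 5.792780 + (5.792780 − 6.097999)/15 = 5.772432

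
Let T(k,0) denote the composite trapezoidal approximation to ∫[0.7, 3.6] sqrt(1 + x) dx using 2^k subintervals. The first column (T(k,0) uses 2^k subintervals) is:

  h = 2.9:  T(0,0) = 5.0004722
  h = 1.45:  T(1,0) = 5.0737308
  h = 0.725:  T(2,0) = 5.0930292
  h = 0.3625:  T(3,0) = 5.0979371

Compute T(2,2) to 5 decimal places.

Richardson extrapolation on the trapezoidal column (denominator 4−1=3):
T(1,1) = 5.0737308 + (5.0737308 − 5.0004722)/3 = 5.0981503
T(2,1) = (4·5.0930292 − 5.0737308) / 3 = 5.0994620
T(2,2) = 5.0994620 + (5.0994620 − 5.0981503)/15 = 5.0995494

5.09955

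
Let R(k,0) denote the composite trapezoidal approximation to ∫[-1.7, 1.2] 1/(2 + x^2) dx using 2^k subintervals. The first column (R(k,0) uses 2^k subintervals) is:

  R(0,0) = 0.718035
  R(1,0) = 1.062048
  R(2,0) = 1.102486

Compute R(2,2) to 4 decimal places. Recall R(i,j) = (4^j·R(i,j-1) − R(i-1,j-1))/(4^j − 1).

R(1,1) = 1.062048 + (1.062048 − 0.718035)/3 = 1.176719
R(2,1) = 1.102486 + (1.102486 − 1.062048)/3 = 1.115965
R(2,2) = 1.115965 + (1.115965 − 1.176719)/15 = 1.111915
(Column j=1 coincides with Simpson's rule on the same nodes.)

1.1119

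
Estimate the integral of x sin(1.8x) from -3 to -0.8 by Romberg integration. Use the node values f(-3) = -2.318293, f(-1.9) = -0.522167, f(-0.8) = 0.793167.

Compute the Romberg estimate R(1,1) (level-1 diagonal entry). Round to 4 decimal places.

R(0,0) (trapezoid, 1 panel, h=2.2000): -1.677639
R(1,0) (trapezoid, 2 panels, h=1.1000): -1.413203
R(1,1) = -1.413203 + (-1.413203 − (-1.677639))/3 = -1.325058

-1.3251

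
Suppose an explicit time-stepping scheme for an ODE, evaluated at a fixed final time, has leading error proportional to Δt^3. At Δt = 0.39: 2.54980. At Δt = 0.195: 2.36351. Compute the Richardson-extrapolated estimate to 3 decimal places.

The leading error scales as Δt^3; refining by a factor of 2 reduces it by 2^3 = 8.
Extrapolated value = (8·A(Δt/2) − A(Δt)) / (8 − 1)
= (8·2.36351 − 2.54980) / 7
= 16.35828 / 7 = 2.33690

2.337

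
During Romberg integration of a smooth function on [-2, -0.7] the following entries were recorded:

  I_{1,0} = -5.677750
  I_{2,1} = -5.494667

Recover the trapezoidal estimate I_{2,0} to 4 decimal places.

-5.5404

From I_{2,1} = (4·I_{2,0} − I_{1,0})/3, solve for I_{2,0}:
4·I_{2,0} = 3·(-5.494667) + (-5.677750) = -22.161751
I_{2,0} = -5.540438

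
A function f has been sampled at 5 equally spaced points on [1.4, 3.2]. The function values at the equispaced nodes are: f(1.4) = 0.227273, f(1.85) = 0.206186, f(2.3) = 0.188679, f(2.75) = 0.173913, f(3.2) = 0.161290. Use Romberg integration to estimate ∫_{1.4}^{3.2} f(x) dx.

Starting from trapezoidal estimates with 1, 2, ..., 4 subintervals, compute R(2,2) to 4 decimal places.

R(0,0) (trapezoid, 1 panel, h=1.8000): 0.349707
R(1,0) (trapezoid, 2 panels, h=0.9000): 0.344664
R(2,0) (trapezoid, 4 panels, h=0.4500): 0.343377
R(1,1) = 0.344664 + (0.344664 − 0.349707)/3 = 0.342983
R(2,1) = 0.343377 + (0.343377 − 0.344664)/3 = 0.342948
R(2,2) = 0.342948 + (0.342948 − 0.342983)/15 = 0.342946

0.3429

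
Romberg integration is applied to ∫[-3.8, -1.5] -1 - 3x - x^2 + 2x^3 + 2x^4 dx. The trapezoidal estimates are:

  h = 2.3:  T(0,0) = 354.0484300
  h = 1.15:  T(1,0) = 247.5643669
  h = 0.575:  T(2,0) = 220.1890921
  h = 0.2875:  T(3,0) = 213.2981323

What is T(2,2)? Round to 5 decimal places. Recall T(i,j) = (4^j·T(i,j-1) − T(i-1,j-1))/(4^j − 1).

210.99696

Richardson extrapolation on the trapezoidal column (denominator 4−1=3):
T(1,1) = 247.5643669 + (247.5643669 − 354.0484300)/3 = 212.0696792
T(2,1) = (4·220.1890921 − 247.5643669) / 3 = 211.0640005
T(2,2) = 211.0640005 + (211.0640005 − 212.0696792)/15 = 210.9969553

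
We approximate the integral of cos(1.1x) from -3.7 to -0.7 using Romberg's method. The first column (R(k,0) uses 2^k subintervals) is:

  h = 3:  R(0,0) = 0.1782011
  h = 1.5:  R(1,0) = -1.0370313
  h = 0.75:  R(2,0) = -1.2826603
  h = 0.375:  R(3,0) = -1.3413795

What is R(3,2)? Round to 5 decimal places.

R(2,1) = -1.2826603 + (-1.2826603 − (-1.0370313))/3 = -1.3645366
R(3,1) = -1.3413795 + (-1.3413795 − (-1.2826603))/3 = -1.3609526
R(3,2) = (16·(-1.3609526) − (-1.3645366)) / 15 = -1.3607137

-1.36071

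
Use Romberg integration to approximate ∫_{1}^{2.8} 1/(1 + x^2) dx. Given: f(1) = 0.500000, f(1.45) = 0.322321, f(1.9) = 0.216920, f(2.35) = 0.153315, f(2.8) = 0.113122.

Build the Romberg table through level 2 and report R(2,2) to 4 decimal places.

R(0,0) (trapezoid, 1 panel, h=1.8000): 0.551810
R(1,0) (trapezoid, 2 panels, h=0.9000): 0.471133
R(2,0) (trapezoid, 4 panels, h=0.4500): 0.449603
R(1,1) = 0.471133 + (0.471133 − 0.551810)/3 = 0.444241
R(2,1) = 0.449603 + (0.449603 − 0.471133)/3 = 0.442426
R(2,2) = 0.442426 + (0.442426 − 0.444241)/15 = 0.442305

0.4423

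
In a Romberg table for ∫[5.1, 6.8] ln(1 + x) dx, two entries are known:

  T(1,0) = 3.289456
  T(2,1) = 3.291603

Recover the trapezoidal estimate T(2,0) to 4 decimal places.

3.2911

From T(2,1) = (4·T(2,0) − T(1,0))/3, solve for T(2,0):
4·T(2,0) = 3·3.291603 + 3.289456 = 13.164265
T(2,0) = 3.291066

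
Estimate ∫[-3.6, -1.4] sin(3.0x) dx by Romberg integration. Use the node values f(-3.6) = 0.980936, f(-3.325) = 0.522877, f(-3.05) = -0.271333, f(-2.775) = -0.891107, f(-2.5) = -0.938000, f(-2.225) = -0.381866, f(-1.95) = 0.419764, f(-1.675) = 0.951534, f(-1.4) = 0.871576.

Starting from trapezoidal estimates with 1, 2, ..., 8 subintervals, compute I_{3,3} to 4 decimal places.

0.0976

I_{0,0} (trapezoid, 1 panel, h=2.2000): 2.037763
I_{1,0} (trapezoid, 2 panels, h=1.1000): -0.012918
I_{2,0} (trapezoid, 4 panels, h=0.5500): 0.075178
I_{3,0} (trapezoid, 8 panels, h=0.2750): 0.092984
I_{1,1} = -0.012918 + (-0.012918 − 2.037763)/3 = -0.696478
I_{2,1} = 0.075178 + (0.075178 − (-0.012918))/3 = 0.104543
I_{3,1} = 0.092984 + (0.092984 − 0.075178)/3 = 0.098919
I_{2,2} = 0.104543 + (0.104543 − (-0.696478))/15 = 0.157944
I_{3,2} = 0.098919 + (0.098919 − 0.104543)/15 = 0.098544
I_{3,3} = 0.098544 + (0.098544 − 0.157944)/63 = 0.097601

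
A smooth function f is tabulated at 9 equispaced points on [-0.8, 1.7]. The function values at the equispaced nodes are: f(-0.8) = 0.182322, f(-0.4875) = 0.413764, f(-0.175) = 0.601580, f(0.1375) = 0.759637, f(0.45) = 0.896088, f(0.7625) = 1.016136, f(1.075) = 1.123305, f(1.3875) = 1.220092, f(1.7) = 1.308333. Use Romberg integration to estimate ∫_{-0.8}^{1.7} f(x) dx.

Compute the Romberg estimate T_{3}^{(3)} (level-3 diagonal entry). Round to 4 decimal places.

2.1220

T_{0}^{(0)} (trapezoid, 1 panel, h=2.5000): 1.863319
T_{1}^{(0)} (trapezoid, 2 panels, h=1.2500): 2.051769
T_{2}^{(0)} (trapezoid, 4 panels, h=0.6250): 2.103938
T_{3}^{(0)} (trapezoid, 8 panels, h=0.3125): 2.117478
T_{1}^{(1)} = 2.051769 + (2.051769 − 1.863319)/3 = 2.114586
T_{2}^{(1)} = 2.103938 + (2.103938 − 2.051769)/3 = 2.121328
T_{3}^{(1)} = 2.117478 + (2.117478 − 2.103938)/3 = 2.121991
T_{2}^{(2)} = 2.121328 + (2.121328 − 2.114586)/15 = 2.121777
T_{3}^{(2)} = 2.121991 + (2.121991 − 2.121328)/15 = 2.122035
T_{3}^{(3)} = 2.122035 + (2.122035 − 2.121777)/63 = 2.122039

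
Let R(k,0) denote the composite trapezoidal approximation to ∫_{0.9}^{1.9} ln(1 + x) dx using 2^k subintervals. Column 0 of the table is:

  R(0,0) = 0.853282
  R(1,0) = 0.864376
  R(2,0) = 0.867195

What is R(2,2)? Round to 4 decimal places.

0.8681

Richardson extrapolation on the trapezoidal column (denominator 4−1=3):
R(1,1) = (4·0.864376 − 0.853282) / 3 = 0.868074
R(2,1) = (4·0.867195 − 0.864376) / 3 = 0.868135
R(2,2) = (16·0.868135 − 0.868074) / 15 = 0.868139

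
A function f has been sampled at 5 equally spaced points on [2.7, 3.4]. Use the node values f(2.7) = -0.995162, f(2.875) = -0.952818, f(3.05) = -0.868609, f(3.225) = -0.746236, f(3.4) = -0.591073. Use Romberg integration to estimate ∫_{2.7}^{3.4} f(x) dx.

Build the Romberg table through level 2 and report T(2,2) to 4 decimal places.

T(0,0) (trapezoid, 1 panel, h=0.7000): -0.555182
T(1,0) (trapezoid, 2 panels, h=0.3500): -0.581604
T(2,0) (trapezoid, 4 panels, h=0.1750): -0.588137
T(1,1) = -0.581604 + (-0.581604 − (-0.555182))/3 = -0.590411
T(2,1) = -0.588137 + (-0.588137 − (-0.581604))/3 = -0.590315
T(2,2) = -0.590315 + (-0.590315 − (-0.590411))/15 = -0.590309

-0.5903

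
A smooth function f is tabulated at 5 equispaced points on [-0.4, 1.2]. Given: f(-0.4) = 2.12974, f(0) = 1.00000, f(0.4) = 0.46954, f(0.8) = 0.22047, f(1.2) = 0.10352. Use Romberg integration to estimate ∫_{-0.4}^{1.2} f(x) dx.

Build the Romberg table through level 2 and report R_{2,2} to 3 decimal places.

R_{0,0} (trapezoid, 1 panel, h=1.6000): 1.78661
R_{1,0} (trapezoid, 2 panels, h=0.8000): 1.26894
R_{2,0} (trapezoid, 4 panels, h=0.4000): 1.12266
R_{1,1} = 1.26894 + (1.26894 − 1.78661)/3 = 1.09638
R_{2,1} = 1.12266 + (1.12266 − 1.26894)/3 = 1.07390
R_{2,2} = 1.07390 + (1.07390 − 1.09638)/15 = 1.07240

1.072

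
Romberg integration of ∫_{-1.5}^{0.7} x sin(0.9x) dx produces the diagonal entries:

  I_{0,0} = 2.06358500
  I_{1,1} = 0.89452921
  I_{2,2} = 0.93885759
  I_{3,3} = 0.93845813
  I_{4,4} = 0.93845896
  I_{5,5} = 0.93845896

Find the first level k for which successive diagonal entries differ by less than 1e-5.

|I_{1,1} − I_{0,0}| = 1.16905579 ≥ 1e-5
|I_{2,2} − I_{1,1}| = 0.04432838 ≥ 1e-5
|I_{3,3} − I_{2,2}| = 0.00039946 ≥ 1e-5
|I_{4,4} − I_{3,3}| = 0.00000083 < 1e-5

k = 4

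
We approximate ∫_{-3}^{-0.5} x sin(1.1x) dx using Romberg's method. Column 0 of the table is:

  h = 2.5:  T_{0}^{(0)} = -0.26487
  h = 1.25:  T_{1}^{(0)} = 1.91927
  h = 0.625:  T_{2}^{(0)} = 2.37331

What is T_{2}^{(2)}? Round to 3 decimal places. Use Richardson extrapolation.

T_{1}^{(1)} = 1.91927 + (1.91927 − (-0.26487))/3 = 2.64732
T_{2}^{(1)} = 2.37331 + (2.37331 − 1.91927)/3 = 2.52466
T_{2}^{(2)} = 2.52466 + (2.52466 − 2.64732)/15 = 2.51648
(Column j=1 coincides with Simpson's rule on the same nodes.)

2.516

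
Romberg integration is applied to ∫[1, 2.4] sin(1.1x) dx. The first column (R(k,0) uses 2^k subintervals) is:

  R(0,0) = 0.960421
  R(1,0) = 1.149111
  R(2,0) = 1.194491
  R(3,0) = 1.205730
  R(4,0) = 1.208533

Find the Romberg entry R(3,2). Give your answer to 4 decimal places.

Richardson extrapolation on the trapezoidal column (denominator 4−1=3):
R(2,1) = (4·1.194491 − 1.149111) / 3 = 1.209618
R(3,1) = (4·1.205730 − 1.194491) / 3 = 1.209476
R(3,2) = 1.209476 + (1.209476 − 1.209618)/15 = 1.209467
(Column j=1 coincides with Simpson's rule on the same nodes.)

1.2095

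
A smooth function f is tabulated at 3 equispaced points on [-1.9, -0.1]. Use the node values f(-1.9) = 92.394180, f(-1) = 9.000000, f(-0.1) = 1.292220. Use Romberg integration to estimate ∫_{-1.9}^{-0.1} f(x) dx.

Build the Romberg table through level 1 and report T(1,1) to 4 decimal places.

38.9059

T(0,0) (trapezoid, 1 panel, h=1.8000): 84.317760
T(1,0) (trapezoid, 2 panels, h=0.9000): 50.258880
T(1,1) = 50.258880 + (50.258880 − 84.317760)/3 = 38.905920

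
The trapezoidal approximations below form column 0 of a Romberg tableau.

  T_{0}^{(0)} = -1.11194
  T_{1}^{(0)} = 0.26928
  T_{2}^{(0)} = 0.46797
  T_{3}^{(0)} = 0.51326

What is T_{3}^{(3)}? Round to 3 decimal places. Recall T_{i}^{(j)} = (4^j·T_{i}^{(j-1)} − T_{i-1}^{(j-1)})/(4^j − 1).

0.528

Richardson extrapolation on the trapezoidal column (denominator 4−1=3):
T_{1}^{(1)} = (4·0.26928 − (-1.11194)) / 3 = 0.72969
T_{2}^{(1)} = 0.46797 + (0.46797 − 0.26928)/3 = 0.53420
T_{3}^{(1)} = 0.51326 + (0.51326 − 0.46797)/3 = 0.52836
T_{2}^{(2)} = 0.53420 + (0.53420 − 0.72969)/15 = 0.52117
T_{3}^{(2)} = 0.52836 + (0.52836 − 0.53420)/15 = 0.52797
T_{3}^{(3)} = (64·0.52797 − 0.52117) / 63 = 0.52808
(Column j=1 coincides with Simpson's rule on the same nodes.)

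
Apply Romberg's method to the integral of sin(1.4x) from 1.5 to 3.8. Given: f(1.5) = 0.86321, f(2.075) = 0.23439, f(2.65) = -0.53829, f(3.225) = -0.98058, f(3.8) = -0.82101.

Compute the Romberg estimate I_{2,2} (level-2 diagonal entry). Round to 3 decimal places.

I_{0,0} (trapezoid, 1 panel, h=2.3000): 0.04853
I_{1,0} (trapezoid, 2 panels, h=1.1500): -0.59477
I_{2,0} (trapezoid, 4 panels, h=0.5750): -0.72644
I_{1,1} = -0.59477 + (-0.59477 − 0.04853)/3 = -0.80920
I_{2,1} = -0.72644 + (-0.72644 − (-0.59477))/3 = -0.77033
I_{2,2} = -0.77033 + (-0.77033 − (-0.80920))/15 = -0.76774

-0.768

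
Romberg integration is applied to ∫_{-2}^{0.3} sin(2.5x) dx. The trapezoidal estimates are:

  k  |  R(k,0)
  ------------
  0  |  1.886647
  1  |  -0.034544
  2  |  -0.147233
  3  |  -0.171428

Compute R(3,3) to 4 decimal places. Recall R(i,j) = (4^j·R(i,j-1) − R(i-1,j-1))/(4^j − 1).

-0.1796

R(1,1) = -0.034544 + (-0.034544 − 1.886647)/3 = -0.674941
R(2,1) = -0.147233 + (-0.147233 − (-0.034544))/3 = -0.184796
R(3,1) = -0.171428 + (-0.171428 − (-0.147233))/3 = -0.179493
R(2,2) = -0.184796 + (-0.184796 − (-0.674941))/15 = -0.152120
R(3,2) = -0.179493 + (-0.179493 − (-0.184796))/15 = -0.179139
R(3,3) = -0.179139 + (-0.179139 − (-0.152120))/63 = -0.179568
(Column j=1 coincides with Simpson's rule on the same nodes.)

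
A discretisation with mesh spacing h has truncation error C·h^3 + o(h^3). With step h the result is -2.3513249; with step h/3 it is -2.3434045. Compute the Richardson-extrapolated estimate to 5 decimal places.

-2.34310

The leading error scales as h^3; refining by a factor of 3 reduces it by 3^3 = 27.
Extrapolated value = (27·A(h/3) − A(h)) / (27 − 1)
= (27·(-2.3434045) − (-2.3513249)) / 26
= -60.9205966 / 26 = -2.3430999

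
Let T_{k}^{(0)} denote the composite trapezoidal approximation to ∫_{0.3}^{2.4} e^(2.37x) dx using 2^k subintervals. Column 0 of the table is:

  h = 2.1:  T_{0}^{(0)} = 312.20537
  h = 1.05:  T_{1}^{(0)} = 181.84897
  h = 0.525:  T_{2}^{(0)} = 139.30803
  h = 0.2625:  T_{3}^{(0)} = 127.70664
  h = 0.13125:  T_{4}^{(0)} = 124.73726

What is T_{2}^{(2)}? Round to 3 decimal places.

124.243

T_{1}^{(1)} = (4·181.84897 − 312.20537) / 3 = 138.39684
T_{2}^{(1)} = 139.30803 + (139.30803 − 181.84897)/3 = 125.12772
T_{2}^{(2)} = (16·125.12772 − 138.39684) / 15 = 124.24311
(Column j=1 coincides with Simpson's rule on the same nodes.)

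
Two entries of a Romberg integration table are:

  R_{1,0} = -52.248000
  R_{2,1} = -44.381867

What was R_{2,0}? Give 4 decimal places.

-46.3484

From R_{2,1} = (4·R_{2,0} − R_{1,0})/3, solve for R_{2,0}:
4·R_{2,0} = 3·(-44.381867) + (-52.248000) = -185.393601
R_{2,0} = -46.348400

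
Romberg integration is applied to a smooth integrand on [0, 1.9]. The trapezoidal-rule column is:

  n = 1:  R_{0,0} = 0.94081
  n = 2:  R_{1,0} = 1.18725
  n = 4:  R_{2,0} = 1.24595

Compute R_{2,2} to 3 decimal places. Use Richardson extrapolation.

1.265

R_{1,1} = (4·1.18725 − 0.94081) / 3 = 1.26940
R_{2,1} = 1.24595 + (1.24595 − 1.18725)/3 = 1.26552
R_{2,2} = 1.26552 + (1.26552 − 1.26940)/15 = 1.26526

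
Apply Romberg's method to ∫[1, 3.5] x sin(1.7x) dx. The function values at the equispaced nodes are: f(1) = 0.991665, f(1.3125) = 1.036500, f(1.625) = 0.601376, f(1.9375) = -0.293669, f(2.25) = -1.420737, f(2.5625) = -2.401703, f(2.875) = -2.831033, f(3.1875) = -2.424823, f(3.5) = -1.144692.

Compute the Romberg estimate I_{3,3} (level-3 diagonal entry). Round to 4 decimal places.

-2.4776

I_{0,0} (trapezoid, 1 panel, h=2.5000): -0.191284
I_{1,0} (trapezoid, 2 panels, h=1.2500): -1.871563
I_{2,0} (trapezoid, 4 panels, h=0.6250): -2.329317
I_{3,0} (trapezoid, 8 panels, h=0.3125): -2.440813
I_{1,1} = -1.871563 + (-1.871563 − (-0.191284))/3 = -2.431656
I_{2,1} = -2.329317 + (-2.329317 − (-1.871563))/3 = -2.481902
I_{3,1} = -2.440813 + (-2.440813 − (-2.329317))/3 = -2.477978
I_{2,2} = -2.481902 + (-2.481902 − (-2.431656))/15 = -2.485252
I_{3,2} = -2.477978 + (-2.477978 − (-2.481902))/15 = -2.477716
I_{3,3} = -2.477716 + (-2.477716 − (-2.485252))/63 = -2.477596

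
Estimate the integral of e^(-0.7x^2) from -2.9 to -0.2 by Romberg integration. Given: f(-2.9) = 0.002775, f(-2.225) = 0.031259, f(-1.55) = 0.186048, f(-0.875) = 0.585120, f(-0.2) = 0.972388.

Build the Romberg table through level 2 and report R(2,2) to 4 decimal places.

R(0,0) (trapezoid, 1 panel, h=2.7000): 1.316470
R(1,0) (trapezoid, 2 panels, h=1.3500): 0.909400
R(2,0) (trapezoid, 4 panels, h=0.6750): 0.870756
R(1,1) = 0.909400 + (0.909400 − 1.316470)/3 = 0.773710
R(2,1) = 0.870756 + (0.870756 − 0.909400)/3 = 0.857875
R(2,2) = 0.857875 + (0.857875 − 0.773710)/15 = 0.863486

0.8635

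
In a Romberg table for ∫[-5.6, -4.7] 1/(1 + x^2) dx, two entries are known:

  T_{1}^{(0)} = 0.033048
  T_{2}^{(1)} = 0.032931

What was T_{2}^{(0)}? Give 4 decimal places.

0.0330

From T_{2}^{(1)} = (4·T_{2}^{(0)} − T_{1}^{(0)})/3, solve for T_{2}^{(0)}:
4·T_{2}^{(0)} = 3·0.032931 + 0.033048 = 0.131841
T_{2}^{(0)} = 0.032960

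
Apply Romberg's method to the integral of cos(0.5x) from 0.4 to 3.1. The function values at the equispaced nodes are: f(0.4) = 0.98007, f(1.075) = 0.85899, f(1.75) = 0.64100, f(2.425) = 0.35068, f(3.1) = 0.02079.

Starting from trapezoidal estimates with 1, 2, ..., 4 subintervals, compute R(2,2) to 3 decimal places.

R(0,0) (trapezoid, 1 panel, h=2.7000): 1.35116
R(1,0) (trapezoid, 2 panels, h=1.3500): 1.54093
R(2,0) (trapezoid, 4 panels, h=0.6750): 1.58699
R(1,1) = 1.54093 + (1.54093 − 1.35116)/3 = 1.60419
R(2,1) = 1.58699 + (1.58699 − 1.54093)/3 = 1.60234
R(2,2) = 1.60234 + (1.60234 − 1.60419)/15 = 1.60222

1.602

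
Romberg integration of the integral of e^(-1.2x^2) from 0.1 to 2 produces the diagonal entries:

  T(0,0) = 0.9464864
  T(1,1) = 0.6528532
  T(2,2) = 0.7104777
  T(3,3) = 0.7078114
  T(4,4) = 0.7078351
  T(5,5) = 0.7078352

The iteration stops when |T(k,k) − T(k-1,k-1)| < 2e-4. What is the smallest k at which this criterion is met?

k = 4

|T(1,1) − T(0,0)| = 0.2936332 ≥ 2e-4
|T(2,2) − T(1,1)| = 0.0576245 ≥ 2e-4
|T(3,3) − T(2,2)| = 0.0026663 ≥ 2e-4
|T(4,4) − T(3,3)| = 0.0000237 < 2e-4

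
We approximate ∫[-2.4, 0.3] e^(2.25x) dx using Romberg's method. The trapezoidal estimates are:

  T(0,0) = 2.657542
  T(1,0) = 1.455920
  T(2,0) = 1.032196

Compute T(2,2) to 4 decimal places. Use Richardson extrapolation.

T(1,1) = (4·1.455920 − 2.657542) / 3 = 1.055379
T(2,1) = 1.032196 + (1.032196 − 1.455920)/3 = 0.890955
T(2,2) = 0.890955 + (0.890955 − 1.055379)/15 = 0.879993
(Column j=1 coincides with Simpson's rule on the same nodes.)

0.8800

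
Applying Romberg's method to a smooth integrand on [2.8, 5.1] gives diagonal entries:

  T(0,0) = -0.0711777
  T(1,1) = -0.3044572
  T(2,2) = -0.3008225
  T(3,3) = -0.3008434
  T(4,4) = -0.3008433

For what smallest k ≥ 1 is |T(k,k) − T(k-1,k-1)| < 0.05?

k = 2

|T(1,1) − T(0,0)| = 0.2332795 ≥ 0.05
|T(2,2) − T(1,1)| = 0.0036347 < 0.05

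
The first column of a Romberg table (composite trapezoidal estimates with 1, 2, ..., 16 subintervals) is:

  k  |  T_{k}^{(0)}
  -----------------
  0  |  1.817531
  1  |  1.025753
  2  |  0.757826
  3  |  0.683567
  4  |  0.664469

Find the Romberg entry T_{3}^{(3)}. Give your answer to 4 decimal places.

0.6581

Richardson extrapolation on the trapezoidal column (denominator 4−1=3):
T_{1}^{(1)} = (4·1.025753 − 1.817531) / 3 = 0.761827
T_{2}^{(1)} = (4·0.757826 − 1.025753) / 3 = 0.668517
T_{3}^{(1)} = 0.683567 + (0.683567 − 0.757826)/3 = 0.658814
T_{2}^{(2)} = 0.668517 + (0.668517 − 0.761827)/15 = 0.662296
T_{3}^{(2)} = (16·0.658814 − 0.668517) / 15 = 0.658167
T_{3}^{(3)} = (64·0.658167 − 0.662296) / 63 = 0.658101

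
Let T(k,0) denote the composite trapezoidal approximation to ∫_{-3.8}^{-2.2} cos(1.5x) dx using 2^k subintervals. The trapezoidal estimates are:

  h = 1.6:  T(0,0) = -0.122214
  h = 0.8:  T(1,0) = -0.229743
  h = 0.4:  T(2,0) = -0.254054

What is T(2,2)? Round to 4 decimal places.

-0.2619

Richardson extrapolation on the trapezoidal column (denominator 4−1=3):
T(1,1) = -0.229743 + (-0.229743 − (-0.122214))/3 = -0.265586
T(2,1) = -0.254054 + (-0.254054 − (-0.229743))/3 = -0.262158
T(2,2) = (16·(-0.262158) − (-0.265586)) / 15 = -0.261929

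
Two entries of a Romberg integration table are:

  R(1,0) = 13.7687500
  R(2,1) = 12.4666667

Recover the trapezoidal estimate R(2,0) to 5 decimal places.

From R(2,1) = (4·R(2,0) − R(1,0))/3, solve for R(2,0):
4·R(2,0) = 3·12.4666667 + 13.7687500 = 51.1687501
R(2,0) = 12.7921875

12.79219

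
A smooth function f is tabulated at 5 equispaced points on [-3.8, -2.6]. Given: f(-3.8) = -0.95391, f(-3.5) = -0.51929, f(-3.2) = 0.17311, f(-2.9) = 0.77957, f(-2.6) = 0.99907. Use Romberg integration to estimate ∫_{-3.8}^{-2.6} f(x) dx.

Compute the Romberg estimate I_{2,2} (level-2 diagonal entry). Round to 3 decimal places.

0.143

I_{0,0} (trapezoid, 1 panel, h=1.2000): 0.02710
I_{1,0} (trapezoid, 2 panels, h=0.6000): 0.11741
I_{2,0} (trapezoid, 4 panels, h=0.3000): 0.13679
I_{1,1} = 0.11741 + (0.11741 − 0.02710)/3 = 0.14751
I_{2,1} = 0.13679 + (0.13679 − 0.11741)/3 = 0.14325
I_{2,2} = 0.14325 + (0.14325 − 0.14751)/15 = 0.14297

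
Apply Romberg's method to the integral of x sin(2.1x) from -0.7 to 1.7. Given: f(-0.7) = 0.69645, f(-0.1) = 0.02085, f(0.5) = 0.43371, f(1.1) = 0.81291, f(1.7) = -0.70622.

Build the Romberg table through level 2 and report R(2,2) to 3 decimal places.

R(0,0) (trapezoid, 1 panel, h=2.4000): -0.01172
R(1,0) (trapezoid, 2 panels, h=1.2000): 0.51459
R(2,0) (trapezoid, 4 panels, h=0.6000): 0.75755
R(1,1) = 0.51459 + (0.51459 − (-0.01172))/3 = 0.69003
R(2,1) = 0.75755 + (0.75755 − 0.51459)/3 = 0.83854
R(2,2) = 0.83854 + (0.83854 − 0.69003)/15 = 0.84844

0.848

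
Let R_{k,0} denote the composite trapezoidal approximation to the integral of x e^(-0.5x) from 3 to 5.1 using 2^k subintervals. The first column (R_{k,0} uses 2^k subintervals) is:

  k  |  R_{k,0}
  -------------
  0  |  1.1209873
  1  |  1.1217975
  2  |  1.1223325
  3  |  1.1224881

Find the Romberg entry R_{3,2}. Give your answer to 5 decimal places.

1.12254

Richardson extrapolation on the trapezoidal column (denominator 4−1=3):
R_{2,1} = (4·1.1223325 − 1.1217975) / 3 = 1.1225108
R_{3,1} = (4·1.1224881 − 1.1223325) / 3 = 1.1225400
R_{3,2} = (16·1.1225400 − 1.1225108) / 15 = 1.1225419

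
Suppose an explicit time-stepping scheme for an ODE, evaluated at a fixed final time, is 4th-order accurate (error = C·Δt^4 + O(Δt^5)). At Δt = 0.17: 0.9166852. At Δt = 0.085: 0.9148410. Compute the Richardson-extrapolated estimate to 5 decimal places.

The leading error scales as Δt^4; refining by a factor of 2 reduces it by 2^4 = 16.
Extrapolated value = (16·A(Δt/2) − A(Δt)) / (16 − 1)
= (16·0.9148410 − 0.9166852) / 15
= 13.7207708 / 15 = 0.9147181

0.91472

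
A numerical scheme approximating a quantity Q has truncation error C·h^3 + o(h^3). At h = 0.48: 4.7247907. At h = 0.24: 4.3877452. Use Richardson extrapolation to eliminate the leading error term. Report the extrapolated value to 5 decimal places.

Extrapolated value = (8·A(h/2) − A(h)) / (8 − 1)
= (8·4.3877452 − 4.7247907) / 7
= 30.3771709 / 7 = 4.3395958

4.33960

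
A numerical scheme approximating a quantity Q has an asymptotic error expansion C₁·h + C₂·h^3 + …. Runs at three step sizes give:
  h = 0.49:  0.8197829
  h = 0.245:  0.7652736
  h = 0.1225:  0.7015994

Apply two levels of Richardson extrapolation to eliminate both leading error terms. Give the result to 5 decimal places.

First eliminate the h term (factor 2^1 = 2):
  B₁ = (2·0.7652736 − 0.8197829)/1 = 0.7107643
  B₂ = (2·0.7015994 − 0.7652736)/1 = 0.6379252
Then eliminate the h^3 term (factor 2^3 = 8):
  (8·0.6379252 − 0.7107643)/7 = 0.6275196

0.62752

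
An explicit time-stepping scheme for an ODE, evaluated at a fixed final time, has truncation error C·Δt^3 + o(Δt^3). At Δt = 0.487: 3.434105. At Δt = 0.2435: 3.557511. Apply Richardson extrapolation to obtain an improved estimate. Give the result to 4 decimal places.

3.5751

The leading error scales as Δt^3; refining by a factor of 2 reduces it by 2^3 = 8.
Extrapolated value = (8·A(Δt/2) − A(Δt)) / (8 − 1)
= (8·3.557511 − 3.434105) / 7
= 25.025983 / 7 = 3.575140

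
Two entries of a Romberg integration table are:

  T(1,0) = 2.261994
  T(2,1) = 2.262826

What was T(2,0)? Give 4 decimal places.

2.2626

From T(2,1) = (4·T(2,0) − T(1,0))/3, solve for T(2,0):
4·T(2,0) = 3·2.262826 + 2.261994 = 9.050472
T(2,0) = 2.262618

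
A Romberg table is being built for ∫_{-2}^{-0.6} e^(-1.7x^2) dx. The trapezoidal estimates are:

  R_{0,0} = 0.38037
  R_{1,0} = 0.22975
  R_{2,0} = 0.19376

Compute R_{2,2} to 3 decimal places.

R_{1,1} = 0.22975 + (0.22975 − 0.38037)/3 = 0.17954
R_{2,1} = (4·0.19376 − 0.22975) / 3 = 0.18176
R_{2,2} = (16·0.18176 − 0.17954) / 15 = 0.18191

0.182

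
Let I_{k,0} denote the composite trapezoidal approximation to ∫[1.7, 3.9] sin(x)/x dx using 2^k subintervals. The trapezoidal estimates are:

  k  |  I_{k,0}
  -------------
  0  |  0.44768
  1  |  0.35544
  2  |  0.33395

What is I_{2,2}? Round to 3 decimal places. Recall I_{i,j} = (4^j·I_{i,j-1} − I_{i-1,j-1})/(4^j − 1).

Richardson extrapolation on the trapezoidal column (denominator 4−1=3):
I_{1,1} = 0.35544 + (0.35544 − 0.44768)/3 = 0.32469
I_{2,1} = 0.33395 + (0.33395 − 0.35544)/3 = 0.32679
I_{2,2} = 0.32679 + (0.32679 − 0.32469)/15 = 0.32693

0.327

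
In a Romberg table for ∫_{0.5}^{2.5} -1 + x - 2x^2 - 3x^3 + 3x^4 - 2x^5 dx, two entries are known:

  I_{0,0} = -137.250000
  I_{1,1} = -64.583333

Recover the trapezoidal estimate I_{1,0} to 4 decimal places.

-82.7500

From I_{1,1} = (4·I_{1,0} − I_{0,0})/3, solve for I_{1,0}:
4·I_{1,0} = 3·(-64.583333) + (-137.250000) = -330.999999
I_{1,0} = -82.750000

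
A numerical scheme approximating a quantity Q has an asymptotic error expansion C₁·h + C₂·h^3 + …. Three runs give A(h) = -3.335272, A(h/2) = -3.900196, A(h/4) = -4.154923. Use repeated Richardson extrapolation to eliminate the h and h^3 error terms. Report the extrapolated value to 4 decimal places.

First eliminate the h term (factor 2^1 = 2):
  B₁ = (2·(-3.900196) − (-3.335272))/1 = -4.465120
  B₂ = (2·(-4.154923) − (-3.900196))/1 = -4.409650
Then eliminate the h^3 term (factor 2^3 = 8):
  (8·(-4.409650) − (-4.465120))/7 = -4.401726

-4.4017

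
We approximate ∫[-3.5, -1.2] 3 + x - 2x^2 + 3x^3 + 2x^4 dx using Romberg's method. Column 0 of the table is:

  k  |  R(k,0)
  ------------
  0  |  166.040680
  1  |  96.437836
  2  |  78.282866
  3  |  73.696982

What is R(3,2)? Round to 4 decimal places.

72.1642

Richardson extrapolation on the trapezoidal column (denominator 4−1=3):
R(2,1) = (4·78.282866 − 96.437836) / 3 = 72.231209
R(3,1) = 73.696982 + (73.696982 − 78.282866)/3 = 72.168354
R(3,2) = 72.168354 + (72.168354 − 72.231209)/15 = 72.164164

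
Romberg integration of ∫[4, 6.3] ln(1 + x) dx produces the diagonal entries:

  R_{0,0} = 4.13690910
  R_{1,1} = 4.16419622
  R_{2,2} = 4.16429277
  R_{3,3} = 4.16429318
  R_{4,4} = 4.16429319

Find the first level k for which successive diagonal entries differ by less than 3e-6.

k = 3

|R_{1,1} − R_{0,0}| = 0.02728712 ≥ 3e-6
|R_{2,2} − R_{1,1}| = 0.00009655 ≥ 3e-6
|R_{3,3} − R_{2,2}| = 0.00000041 < 3e-6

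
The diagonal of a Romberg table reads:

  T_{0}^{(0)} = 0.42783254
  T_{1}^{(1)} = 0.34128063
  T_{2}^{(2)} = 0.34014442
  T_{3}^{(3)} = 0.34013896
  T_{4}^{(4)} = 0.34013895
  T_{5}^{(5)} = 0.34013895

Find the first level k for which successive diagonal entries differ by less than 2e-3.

|T_{1}^{(1)} − T_{0}^{(0)}| = 0.08655191 ≥ 2e-3
|T_{2}^{(2)} − T_{1}^{(1)}| = 0.00113621 < 2e-3

k = 2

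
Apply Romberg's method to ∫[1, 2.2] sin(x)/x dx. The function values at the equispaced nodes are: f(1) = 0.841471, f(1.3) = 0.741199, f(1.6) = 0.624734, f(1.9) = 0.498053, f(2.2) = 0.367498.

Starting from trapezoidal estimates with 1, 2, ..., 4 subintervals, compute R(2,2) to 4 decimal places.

R(0,0) (trapezoid, 1 panel, h=1.2000): 0.725381
R(1,0) (trapezoid, 2 panels, h=0.6000): 0.737531
R(2,0) (trapezoid, 4 panels, h=0.3000): 0.740541
R(1,1) = 0.737531 + (0.737531 − 0.725381)/3 = 0.741581
R(2,1) = 0.740541 + (0.740541 − 0.737531)/3 = 0.741544
R(2,2) = 0.741544 + (0.741544 − 0.741581)/15 = 0.741542

0.7415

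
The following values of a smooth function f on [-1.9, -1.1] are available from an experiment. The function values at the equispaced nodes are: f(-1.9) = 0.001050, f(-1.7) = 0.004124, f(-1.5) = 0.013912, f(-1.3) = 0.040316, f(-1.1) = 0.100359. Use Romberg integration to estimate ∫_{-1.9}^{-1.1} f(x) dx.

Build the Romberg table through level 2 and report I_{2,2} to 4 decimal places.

0.0204

I_{0,0} (trapezoid, 1 panel, h=0.8000): 0.040564
I_{1,0} (trapezoid, 2 panels, h=0.4000): 0.025847
I_{2,0} (trapezoid, 4 panels, h=0.2000): 0.021811
I_{1,1} = 0.025847 + (0.025847 − 0.040564)/3 = 0.020941
I_{2,1} = 0.021811 + (0.021811 − 0.025847)/3 = 0.020466
I_{2,2} = 0.020466 + (0.020466 − 0.020941)/15 = 0.020434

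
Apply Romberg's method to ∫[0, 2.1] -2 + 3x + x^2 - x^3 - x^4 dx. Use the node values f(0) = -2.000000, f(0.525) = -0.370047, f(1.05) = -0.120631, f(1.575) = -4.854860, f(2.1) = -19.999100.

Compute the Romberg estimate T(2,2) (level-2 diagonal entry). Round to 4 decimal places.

-7.5282

T(0,0) (trapezoid, 1 panel, h=2.1000): -23.099055
T(1,0) (trapezoid, 2 panels, h=1.0500): -11.676190
T(2,0) (trapezoid, 4 panels, h=0.5250): -8.581171
T(1,1) = -11.676190 + (-11.676190 − (-23.099055))/3 = -7.868568
T(2,1) = -8.581171 + (-8.581171 − (-11.676190))/3 = -7.549498
T(2,2) = -7.549498 + (-7.549498 − (-7.868568))/15 = -7.528227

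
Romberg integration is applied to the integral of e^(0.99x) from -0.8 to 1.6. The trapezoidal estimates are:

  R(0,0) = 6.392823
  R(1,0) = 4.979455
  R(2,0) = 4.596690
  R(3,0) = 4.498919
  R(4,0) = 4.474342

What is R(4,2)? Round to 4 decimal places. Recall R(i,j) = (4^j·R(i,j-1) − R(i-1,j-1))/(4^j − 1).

4.4661

Richardson extrapolation on the trapezoidal column (denominator 4−1=3):
R(3,1) = (4·4.498919 − 4.596690) / 3 = 4.466329
R(4,1) = 4.474342 + (4.474342 − 4.498919)/3 = 4.466150
R(4,2) = (16·4.466150 − 4.466329) / 15 = 4.466138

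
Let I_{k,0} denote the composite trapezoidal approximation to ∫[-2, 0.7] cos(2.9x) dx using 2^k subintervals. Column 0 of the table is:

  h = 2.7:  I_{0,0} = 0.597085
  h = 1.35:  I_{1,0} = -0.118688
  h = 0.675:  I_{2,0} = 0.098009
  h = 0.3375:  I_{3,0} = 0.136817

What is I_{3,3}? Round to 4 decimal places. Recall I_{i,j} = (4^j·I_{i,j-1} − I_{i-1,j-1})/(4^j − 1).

Richardson extrapolation on the trapezoidal column (denominator 4−1=3):
I_{1,1} = (4·(-0.118688) − 0.597085) / 3 = -0.357279
I_{2,1} = 0.098009 + (0.098009 − (-0.118688))/3 = 0.170241
I_{3,1} = (4·0.136817 − 0.098009) / 3 = 0.149753
I_{2,2} = (16·0.170241 − (-0.357279)) / 15 = 0.205409
I_{3,2} = (16·0.149753 − 0.170241) / 15 = 0.148387
I_{3,3} = 0.148387 + (0.148387 − 0.205409)/63 = 0.147482

0.1475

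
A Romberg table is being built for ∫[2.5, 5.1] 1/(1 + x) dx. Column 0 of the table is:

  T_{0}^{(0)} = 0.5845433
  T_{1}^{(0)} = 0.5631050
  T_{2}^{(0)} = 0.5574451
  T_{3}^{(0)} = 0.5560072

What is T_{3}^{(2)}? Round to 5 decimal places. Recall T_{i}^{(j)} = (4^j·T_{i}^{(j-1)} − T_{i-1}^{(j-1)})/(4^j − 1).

0.55553

T_{2}^{(1)} = 0.5574451 + (0.5574451 − 0.5631050)/3 = 0.5555585
T_{3}^{(1)} = 0.5560072 + (0.5560072 − 0.5574451)/3 = 0.5555279
T_{3}^{(2)} = (16·0.5555279 − 0.5555585) / 15 = 0.5555259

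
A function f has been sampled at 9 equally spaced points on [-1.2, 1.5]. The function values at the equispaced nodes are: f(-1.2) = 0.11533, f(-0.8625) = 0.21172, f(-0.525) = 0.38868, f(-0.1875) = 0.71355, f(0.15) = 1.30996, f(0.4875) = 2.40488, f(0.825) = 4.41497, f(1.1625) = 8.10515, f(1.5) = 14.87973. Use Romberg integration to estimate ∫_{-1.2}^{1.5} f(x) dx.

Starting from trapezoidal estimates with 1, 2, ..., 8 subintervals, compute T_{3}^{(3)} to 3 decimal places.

T_{0}^{(0)} (trapezoid, 1 panel, h=2.7000): 20.24333
T_{1}^{(0)} (trapezoid, 2 panels, h=1.3500): 11.89011
T_{2}^{(0)} (trapezoid, 4 panels, h=0.6750): 9.18752
T_{3}^{(0)} (trapezoid, 8 panels, h=0.3375): 8.45317
T_{1}^{(1)} = 11.89011 + (11.89011 − 20.24333)/3 = 9.10570
T_{2}^{(1)} = 9.18752 + (9.18752 − 11.89011)/3 = 8.28666
T_{3}^{(1)} = 8.45317 + (8.45317 − 9.18752)/3 = 8.20839
T_{2}^{(2)} = 8.28666 + (8.28666 − 9.10570)/15 = 8.23206
T_{3}^{(2)} = 8.20839 + (8.20839 − 8.28666)/15 = 8.20317
T_{3}^{(3)} = 8.20317 + (8.20317 − 8.23206)/63 = 8.20271

8.203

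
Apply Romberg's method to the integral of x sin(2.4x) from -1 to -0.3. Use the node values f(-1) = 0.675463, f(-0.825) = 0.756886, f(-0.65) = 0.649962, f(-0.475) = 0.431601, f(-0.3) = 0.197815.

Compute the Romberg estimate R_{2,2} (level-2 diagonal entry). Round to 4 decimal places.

R_{0,0} (trapezoid, 1 panel, h=0.7000): 0.305647
R_{1,0} (trapezoid, 2 panels, h=0.3500): 0.380310
R_{2,0} (trapezoid, 4 panels, h=0.1750): 0.398140
R_{1,1} = 0.380310 + (0.380310 − 0.305647)/3 = 0.405198
R_{2,1} = 0.398140 + (0.398140 − 0.380310)/3 = 0.404083
R_{2,2} = 0.404083 + (0.404083 − 0.405198)/15 = 0.404009

0.4040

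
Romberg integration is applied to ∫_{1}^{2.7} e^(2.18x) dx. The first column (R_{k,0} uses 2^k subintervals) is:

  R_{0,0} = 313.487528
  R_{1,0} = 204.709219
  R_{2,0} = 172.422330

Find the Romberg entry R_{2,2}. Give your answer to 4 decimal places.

161.2074

R_{1,1} = (4·204.709219 − 313.487528) / 3 = 168.449783
R_{2,1} = 172.422330 + (172.422330 − 204.709219)/3 = 161.660034
R_{2,2} = (16·161.660034 − 168.449783) / 15 = 161.207384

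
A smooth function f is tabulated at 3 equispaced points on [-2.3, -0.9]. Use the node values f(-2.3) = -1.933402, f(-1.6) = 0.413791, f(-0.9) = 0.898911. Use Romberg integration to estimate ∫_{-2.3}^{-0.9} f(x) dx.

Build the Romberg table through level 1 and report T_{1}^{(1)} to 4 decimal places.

T_{0}^{(0)} (trapezoid, 1 panel, h=1.4000): -0.724144
T_{1}^{(0)} (trapezoid, 2 panels, h=0.7000): -0.072418
T_{1}^{(1)} = -0.072418 + (-0.072418 − (-0.724144))/3 = 0.144824

0.1448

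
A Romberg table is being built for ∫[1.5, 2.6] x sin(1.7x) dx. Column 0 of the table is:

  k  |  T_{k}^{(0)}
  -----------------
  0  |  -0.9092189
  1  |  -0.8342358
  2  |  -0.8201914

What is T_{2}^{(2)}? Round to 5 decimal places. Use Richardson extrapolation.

-0.81593

T_{1}^{(1)} = -0.8342358 + (-0.8342358 − (-0.9092189))/3 = -0.8092414
T_{2}^{(1)} = -0.8201914 + (-0.8201914 − (-0.8342358))/3 = -0.8155099
T_{2}^{(2)} = (16·(-0.8155099) − (-0.8092414)) / 15 = -0.8159278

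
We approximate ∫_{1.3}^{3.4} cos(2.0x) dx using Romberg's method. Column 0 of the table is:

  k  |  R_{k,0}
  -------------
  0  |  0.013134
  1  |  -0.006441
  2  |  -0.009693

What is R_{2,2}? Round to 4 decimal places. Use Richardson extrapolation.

Richardson extrapolation on the trapezoidal column (denominator 4−1=3):
R_{1,1} = -0.006441 + (-0.006441 − 0.013134)/3 = -0.012966
R_{2,1} = -0.009693 + (-0.009693 − (-0.006441))/3 = -0.010777
R_{2,2} = -0.010777 + (-0.010777 − (-0.012966))/15 = -0.010631

-0.0106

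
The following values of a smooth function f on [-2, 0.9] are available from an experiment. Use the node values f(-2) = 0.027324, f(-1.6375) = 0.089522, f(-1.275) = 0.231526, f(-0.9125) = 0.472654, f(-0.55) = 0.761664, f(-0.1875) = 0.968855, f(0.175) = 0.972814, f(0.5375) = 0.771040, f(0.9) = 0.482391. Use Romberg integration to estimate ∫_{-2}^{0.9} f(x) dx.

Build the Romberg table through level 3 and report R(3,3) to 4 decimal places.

1.6489

R(0,0) (trapezoid, 1 panel, h=2.9000): 0.739087
R(1,0) (trapezoid, 2 panels, h=1.4500): 1.473956
R(2,0) (trapezoid, 4 panels, h=0.7250): 1.610125
R(3,0) (trapezoid, 8 panels, h=0.3625): 1.639563
R(1,1) = 1.473956 + (1.473956 − 0.739087)/3 = 1.718912
R(2,1) = 1.610125 + (1.610125 − 1.473956)/3 = 1.655515
R(3,1) = 1.639563 + (1.639563 − 1.610125)/3 = 1.649376
R(2,2) = 1.655515 + (1.655515 − 1.718912)/15 = 1.651289
R(3,2) = 1.649376 + (1.649376 − 1.655515)/15 = 1.648967
R(3,3) = 1.648967 + (1.648967 − 1.651289)/63 = 1.648930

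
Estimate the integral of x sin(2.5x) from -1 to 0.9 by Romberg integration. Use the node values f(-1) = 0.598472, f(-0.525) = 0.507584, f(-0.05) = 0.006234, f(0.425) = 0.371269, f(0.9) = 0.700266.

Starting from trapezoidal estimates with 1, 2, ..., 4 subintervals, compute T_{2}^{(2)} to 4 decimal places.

T_{0}^{(0)} (trapezoid, 1 panel, h=1.9000): 1.233801
T_{1}^{(0)} (trapezoid, 2 panels, h=0.9500): 0.622823
T_{2}^{(0)} (trapezoid, 4 panels, h=0.4750): 0.728867
T_{1}^{(1)} = 0.622823 + (0.622823 − 1.233801)/3 = 0.419164
T_{2}^{(1)} = 0.728867 + (0.728867 − 0.622823)/3 = 0.764215
T_{2}^{(2)} = 0.764215 + (0.764215 − 0.419164)/15 = 0.787218

0.7872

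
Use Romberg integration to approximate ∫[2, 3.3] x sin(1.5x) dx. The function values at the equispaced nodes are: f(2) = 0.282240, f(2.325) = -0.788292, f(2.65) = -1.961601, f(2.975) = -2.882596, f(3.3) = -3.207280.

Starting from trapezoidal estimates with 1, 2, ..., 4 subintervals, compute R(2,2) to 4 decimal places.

R(0,0) (trapezoid, 1 panel, h=1.3000): -1.901276
R(1,0) (trapezoid, 2 panels, h=0.6500): -2.225679
R(2,0) (trapezoid, 4 panels, h=0.3250): -2.305878
R(1,1) = -2.225679 + (-2.225679 − (-1.901276))/3 = -2.333813
R(2,1) = -2.305878 + (-2.305878 − (-2.225679))/3 = -2.332611
R(2,2) = -2.332611 + (-2.332611 − (-2.333813))/15 = -2.332531

-2.3325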